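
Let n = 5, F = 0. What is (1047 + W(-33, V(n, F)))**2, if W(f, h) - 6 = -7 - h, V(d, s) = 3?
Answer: 1087849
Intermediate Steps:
W(f, h) = -1 - h (W(f, h) = 6 + (-7 - h) = -1 - h)
(1047 + W(-33, V(n, F)))**2 = (1047 + (-1 - 1*3))**2 = (1047 + (-1 - 3))**2 = (1047 - 4)**2 = 1043**2 = 1087849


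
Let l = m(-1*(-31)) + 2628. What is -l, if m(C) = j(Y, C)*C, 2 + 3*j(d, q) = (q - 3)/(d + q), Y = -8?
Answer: -60258/23 ≈ -2619.9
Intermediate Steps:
j(d, q) = -⅔ + (-3 + q)/(3*(d + q)) (j(d, q) = -⅔ + ((q - 3)/(d + q))/3 = -⅔ + ((-3 + q)/(d + q))/3 = -⅔ + (-3 + q)/(3*(d + q)))
m(C) = C*(13 - C)/(3*(-8 + C)) (m(C) = ((-3 - C - 2*(-8))/(3*(-8 + C)))*C = ((-3 - C + 16)/(3*(-8 + C)))*C = ((13 - C)/(3*(-8 + C)))*C = C*(13 - C)/(3*(-8 + C)))
l = 60258/23 (l = (-1*(-31))*(13 - (-1)*(-31))/(3*(-8 - 1*(-31))) + 2628 = (⅓)*31*(13 - 1*31)/(-8 + 31) + 2628 = (⅓)*31*(13 - 31)/23 + 2628 = (⅓)*31*(1/23)*(-18) + 2628 = -186/23 + 2628 = 60258/23 ≈ 2619.9)
-l = -1*60258/23 = -60258/23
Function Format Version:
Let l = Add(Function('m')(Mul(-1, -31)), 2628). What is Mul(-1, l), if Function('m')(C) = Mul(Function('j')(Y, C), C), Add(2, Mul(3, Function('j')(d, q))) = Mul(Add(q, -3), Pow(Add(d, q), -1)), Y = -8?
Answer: Rational(-60258, 23) ≈ -2619.9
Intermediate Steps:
Function('j')(d, q) = Add(Rational(-2, 3), Mul(Rational(1, 3), Pow(Add(d, q), -1), Add(-3, q))) (Function('j')(d, q) = Add(Rational(-2, 3), Mul(Rational(1, 3), Mul(Add(q, -3), Pow(Add(d, q), -1)))) = Add(Rational(-2, 3), Mul(Rational(1, 3), Mul(Add(-3, q), Pow(Add(d, q), -1)))) = Add(Rational(-2, 3), Mul(Rational(1, 3), Mul(Pow(Add(d, q), -1), Add(-3, q)))) = Add(Rational(-2, 3), Mul(Rational(1, 3), Pow(Add(d, q), -1), Add(-3, q))))
Function('m')(C) = Mul(Rational(1, 3), C, Pow(Add(-8, C), -1), Add(13, Mul(-1, C))) (Function('m')(C) = Mul(Mul(Rational(1, 3), Pow(Add(-8, C), -1), Add(-3, Mul(-1, C), Mul(-2, -8))), C) = Mul(Mul(Rational(1, 3), Pow(Add(-8, C), -1), Add(-3, Mul(-1, C), 16)), C) = Mul(Mul(Rational(1, 3), Pow(Add(-8, C), -1), Add(13, Mul(-1, C))), C) = Mul(Rational(1, 3), C, Pow(Add(-8, C), -1), Add(13, Mul(-1, C))))
l = Rational(60258, 23) (l = Add(Mul(Rational(1, 3), Mul(-1, -31), Pow(Add(-8, Mul(-1, -31)), -1), Add(13, Mul(-1, Mul(-1, -31)))), 2628) = Add(Mul(Rational(1, 3), 31, Pow(Add(-8, 31), -1), Add(13, Mul(-1, 31))), 2628) = Add(Mul(Rational(1, 3), 31, Pow(23, -1), Add(13, -31)), 2628) = Add(Mul(Rational(1, 3), 31, Rational(1, 23), -18), 2628) = Add(Rational(-186, 23), 2628) = Rational(60258, 23) ≈ 2619.9)
Mul(-1, l) = Mul(-1, Rational(60258, 23)) = Rational(-60258, 23)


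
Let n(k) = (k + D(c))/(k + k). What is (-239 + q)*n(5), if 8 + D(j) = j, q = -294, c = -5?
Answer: 2132/5 ≈ 426.40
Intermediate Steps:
D(j) = -8 + j
n(k) = (-13 + k)/(2*k) (n(k) = (k + (-8 - 5))/(k + k) = (k - 13)/((2*k)) = (-13 + k)*(1/(2*k)) = (-13 + k)/(2*k))
(-239 + q)*n(5) = (-239 - 294)*((½)*(-13 + 5)/5) = -533*(-8)/(2*5) = -533*(-⅘) = 2132/5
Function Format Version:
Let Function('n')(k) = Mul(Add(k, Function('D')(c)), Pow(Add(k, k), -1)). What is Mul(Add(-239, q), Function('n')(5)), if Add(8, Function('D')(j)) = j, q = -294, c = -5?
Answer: Rational(2132, 5) ≈ 426.40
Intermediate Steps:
Function('D')(j) = Add(-8, j)
Function('n')(k) = Mul(Rational(1, 2), Pow(k, -1), Add(-13, k)) (Function('n')(k) = Mul(Add(k, Add(-8, -5)), Pow(Add(k, k), -1)) = Mul(Add(k, -13), Pow(Mul(2, k), -1)) = Mul(Add(-13, k), Mul(Rational(1, 2), Pow(k, -1))) = Mul(Rational(1, 2), Pow(k, -1), Add(-13, k)))
Mul(Add(-239, q), Function('n')(5)) = Mul(Add(-239, -294), Mul(Rational(1, 2), Pow(5, -1), Add(-13, 5))) = Mul(-533, Mul(Rational(1, 2), Rational(1, 5), -8)) = Mul(-533, Rational(-4, 5)) = Rational(2132, 5)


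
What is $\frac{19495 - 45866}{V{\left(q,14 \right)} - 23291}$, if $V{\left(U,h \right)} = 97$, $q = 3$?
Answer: $\frac{26371}{23194} \approx 1.137$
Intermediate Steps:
$\frac{19495 - 45866}{V{\left(q,14 \right)} - 23291} = \frac{19495 - 45866}{97 - 23291} = - \frac{26371}{-23194} = \left(-26371\right) \left(- \frac{1}{23194}\right) = \frac{26371}{23194}$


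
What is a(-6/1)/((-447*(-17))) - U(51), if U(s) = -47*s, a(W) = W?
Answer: 6071599/2533 ≈ 2397.0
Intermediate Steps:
a(-6/1)/((-447*(-17))) - U(51) = (-6/1)/((-447*(-17))) - (-47)*51 = -6*1/7599 - 1*(-2397) = -6*1/7599 + 2397 = -2/2533 + 2397 = 6071599/2533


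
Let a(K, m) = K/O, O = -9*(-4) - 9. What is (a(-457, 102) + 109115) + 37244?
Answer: 3951236/27 ≈ 1.4634e+5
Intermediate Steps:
O = 27 (O = 36 - 9 = 27)
a(K, m) = K/27
(a(-457, 102) + 109115) + 37244 = ((1/27)*(-457) + 109115) + 37244 = (-457/27 + 109115) + 37244 = 2945648/27 + 37244 = 3951236/27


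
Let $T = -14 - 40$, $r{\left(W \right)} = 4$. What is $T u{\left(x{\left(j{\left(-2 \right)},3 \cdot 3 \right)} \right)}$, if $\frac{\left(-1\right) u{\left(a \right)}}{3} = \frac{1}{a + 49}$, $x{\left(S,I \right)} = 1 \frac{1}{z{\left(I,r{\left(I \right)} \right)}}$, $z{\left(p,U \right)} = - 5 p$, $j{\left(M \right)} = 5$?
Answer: $\frac{3645}{1102} \approx 3.3076$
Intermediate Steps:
$x{\left(S,I \right)} = - \frac{1}{5 I}$ ($x{\left(S,I \right)} = 1 \frac{1}{\left(-5\right) I} = 1 \left(- \frac{1}{5 I}\right) = - \frac{1}{5 I}$)
$u{\left(a \right)} = - \frac{3}{49 + a}$ ($u{\left(a \right)} = - \frac{3}{a + 49} = - \frac{3}{49 + a}$)
$T = -54$ ($T = -14 - 40 = -54$)
$T u{\left(x{\left(j{\left(-2 \right)},3 \cdot 3 \right)} \right)} = - 54 \left(- \frac{3}{49 - \frac{1}{5 \cdot 3 \cdot 3}}\right) = - 54 \left(- \frac{3}{49 - \frac{1}{5 \cdot 9}}\right) = - 54 \left(- \frac{3}{49 - \frac{1}{45}}\right) = - 54 \left(- \frac{3}{\frac{2204}{45}}\right) = - 54 \left(\left(-3\right) \frac{45}{2204}\right) = \left(-54\right) \left(- \frac{135}{2204}\right) = \frac{3645}{1102}$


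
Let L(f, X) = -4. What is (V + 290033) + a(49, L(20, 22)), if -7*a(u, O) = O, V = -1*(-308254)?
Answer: 4188013/7 ≈ 5.9829e+5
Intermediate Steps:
V = 308254
a(u, O) = -O/7
(V + 290033) + a(49, L(20, 22)) = (308254 + 290033) - 1/7*(-4) = 598287 + 4/7 = 4188013/7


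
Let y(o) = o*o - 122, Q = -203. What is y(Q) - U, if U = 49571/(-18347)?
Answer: 753872760/18347 ≈ 41090.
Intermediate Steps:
U = -49571/18347 (U = 49571*(-1/18347) = -49571/18347 ≈ -2.7019)
y(o) = -122 + o² (y(o) = o² - 122 = -122 + o²)
y(Q) - U = (-122 + (-203)²) - 1*(-49571/18347) = (-122 + 41209) + 49571/18347 = 41087 + 49571/18347 = 753872760/18347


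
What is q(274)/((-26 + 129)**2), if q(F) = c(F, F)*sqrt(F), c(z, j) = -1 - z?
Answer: -275*sqrt(274)/10609 ≈ -0.42908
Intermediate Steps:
q(F) = sqrt(F)*(-1 - F) (q(F) = (-1 - F)*sqrt(F) = sqrt(F)*(-1 - F))
q(274)/((-26 + 129)**2) = (sqrt(274)*(-1 - 1*274))/((-26 + 129)**2) = (sqrt(274)*(-1 - 274))/(103**2) = (sqrt(274)*(-275))/10609 = -275*sqrt(274)*(1/10609) = -275*sqrt(274)/10609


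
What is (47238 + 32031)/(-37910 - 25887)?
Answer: -79269/63797 ≈ -1.2425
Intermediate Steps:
(47238 + 32031)/(-37910 - 25887) = 79269/(-63797) = 79269*(-1/63797) = -79269/63797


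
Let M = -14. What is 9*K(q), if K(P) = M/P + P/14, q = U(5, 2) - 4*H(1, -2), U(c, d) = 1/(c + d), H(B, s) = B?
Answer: 8875/294 ≈ 30.187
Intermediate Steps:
q = -27/7 (q = 1/(5 + 2) - 4*1 = 1/7 - 4 = ⅐ - 4 = -27/7 ≈ -3.8571)
K(P) = -14/P + P/14
9*K(q) = 9*(-14/(-27/7) + (1/14)*(-27/7)) = 9*(-14*(-7/27) - 27/98) = 9*(98/27 - 27/98) = 9*(8875/2646) = 8875/294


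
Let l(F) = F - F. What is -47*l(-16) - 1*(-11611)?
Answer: 11611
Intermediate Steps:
l(F) = 0
-47*l(-16) - 1*(-11611) = -47*0 - 1*(-11611) = 0 + 11611 = 11611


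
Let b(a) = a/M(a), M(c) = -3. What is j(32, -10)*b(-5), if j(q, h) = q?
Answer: 160/3 ≈ 53.333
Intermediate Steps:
b(a) = -a/3 (b(a) = a/(-3) = a*(-⅓) = -a/3)
j(32, -10)*b(-5) = 32*(-⅓*(-5)) = 32*(5/3) = 160/3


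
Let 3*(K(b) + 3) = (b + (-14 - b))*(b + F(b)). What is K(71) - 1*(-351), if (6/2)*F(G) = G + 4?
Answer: -100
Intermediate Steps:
F(G) = 4/3 + G/3 (F(G) = (G + 4)/3 = (4 + G)/3 = 4/3 + G/3)
K(b) = -83/9 - 56*b/9 (K(b) = -3 + ((b + (-14 - b))*(b + (4/3 + b/3)))/3 = -3 + (-14*(4/3 + 4*b/3))/3 = -3 + (-56/3 - 56*b/3)/3 = -3 + (-56/9 - 56*b/9) = -83/9 - 56*b/9)
K(71) - 1*(-351) = (-83/9 - 56/9*71) - 1*(-351) = (-83/9 - 3976/9) + 351 = -451 + 351 = -100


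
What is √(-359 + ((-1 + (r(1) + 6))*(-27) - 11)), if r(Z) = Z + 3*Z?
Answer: I*√613 ≈ 24.759*I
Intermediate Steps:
r(Z) = 4*Z
√(-359 + ((-1 + (r(1) + 6))*(-27) - 11)) = √(-359 + ((-1 + (4*1 + 6))*(-27) - 11)) = √(-359 + ((-1 + (4 + 6))*(-27) - 11)) = √(-359 + ((-1 + 10)*(-27) - 11)) = √(-359 + (9*(-27) - 11)) = √(-359 + (-243 - 11)) = √(-359 - 254) = √(-613) = I*√613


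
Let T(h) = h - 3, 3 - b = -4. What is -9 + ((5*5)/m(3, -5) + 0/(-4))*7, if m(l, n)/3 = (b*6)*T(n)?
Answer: -1321/144 ≈ -9.1736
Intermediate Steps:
b = 7 (b = 3 - 1*(-4) = 3 + 4 = 7)
T(h) = -3 + h
m(l, n) = -378 + 126*n (m(l, n) = 3*((7*6)*(-3 + n)) = 3*(42*(-3 + n)) = 3*(-126 + 42*n) = -378 + 126*n)
-9 + ((5*5)/m(3, -5) + 0/(-4))*7 = -9 + ((5*5)/(-378 + 126*(-5)) + 0/(-4))*7 = -9 + (25/(-378 - 630) + 0*(-1/4))*7 = -9 + (25/(-1008) + 0)*7 = -9 + (25*(-1/1008) + 0)*7 = -9 + (-25/1008 + 0)*7 = -9 - 25/1008*7 = -9 - 25/144 = -1321/144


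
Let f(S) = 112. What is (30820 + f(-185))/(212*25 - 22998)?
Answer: -15466/8849 ≈ -1.7478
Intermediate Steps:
(30820 + f(-185))/(212*25 - 22998) = (30820 + 112)/(212*25 - 22998) = 30932/(5300 - 22998) = 30932/(-17698) = 30932*(-1/17698) = -15466/8849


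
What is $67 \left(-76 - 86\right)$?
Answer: $-10854$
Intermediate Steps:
$67 \left(-76 - 86\right) = 67 \left(-162\right) = -10854$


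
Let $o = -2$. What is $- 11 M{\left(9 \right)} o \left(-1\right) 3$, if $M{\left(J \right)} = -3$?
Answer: $198$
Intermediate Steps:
$- 11 M{\left(9 \right)} o \left(-1\right) 3 = \left(-11\right) \left(-3\right) \left(-2\right) \left(-1\right) 3 = 33 \cdot 2 \cdot 3 = 33 \cdot 6 = 198$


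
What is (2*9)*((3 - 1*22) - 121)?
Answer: -2520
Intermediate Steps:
(2*9)*((3 - 1*22) - 121) = 18*((3 - 22) - 121) = 18*(-19 - 121) = 18*(-140) = -2520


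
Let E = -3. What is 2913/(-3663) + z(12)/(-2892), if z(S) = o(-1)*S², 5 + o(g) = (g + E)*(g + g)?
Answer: -277967/294261 ≈ -0.94463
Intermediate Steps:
o(g) = -5 + 2*g*(-3 + g) (o(g) = -5 + (g - 3)*(g + g) = -5 + (-3 + g)*(2*g) = -5 + 2*g*(-3 + g))
z(S) = 3*S² (z(S) = (-5 - 6*(-1) + 2*(-1)²)*S² = (-5 + 6 + 2*1)*S² = (-5 + 6 + 2)*S² = 3*S²)
2913/(-3663) + z(12)/(-2892) = 2913/(-3663) + (3*12²)/(-2892) = 2913*(-1/3663) + (3*144)*(-1/2892) = -971/1221 + 432*(-1/2892) = -971/1221 - 36/241 = -277967/294261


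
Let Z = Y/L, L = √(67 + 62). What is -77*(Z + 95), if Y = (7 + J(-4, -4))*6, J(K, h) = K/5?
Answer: -7315 - 4774*√129/215 ≈ -7567.2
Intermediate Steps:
J(K, h) = K/5 (J(K, h) = K*(⅕) = K/5)
Y = 186/5 (Y = (7 + (⅕)*(-4))*6 = (7 - ⅘)*6 = (31/5)*6 = 186/5 ≈ 37.200)
L = √129 ≈ 11.358
Z = 62*√129/215 (Z = 186/(5*(√129)) = 186*(√129/129)/5 = 62*√129/215 ≈ 3.2753)
-77*(Z + 95) = -77*(62*√129/215 + 95) = -77*(95 + 62*√129/215) = -7315 - 4774*√129/215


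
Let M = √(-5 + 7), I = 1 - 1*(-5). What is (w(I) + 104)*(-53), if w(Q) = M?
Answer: -5512 - 53*√2 ≈ -5587.0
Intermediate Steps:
I = 6 (I = 1 + 5 = 6)
M = √2 ≈ 1.4142
w(Q) = √2
(w(I) + 104)*(-53) = (√2 + 104)*(-53) = (104 + √2)*(-53) = -5512 - 53*√2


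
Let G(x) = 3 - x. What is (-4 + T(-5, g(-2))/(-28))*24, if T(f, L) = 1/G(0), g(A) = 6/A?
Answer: -674/7 ≈ -96.286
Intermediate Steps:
T(f, L) = 1/3 (T(f, L) = 1/(3 - 1*0) = 1/(3 + 0) = 1/3)
(-4 + T(-5, g(-2))/(-28))*24 = (-4 + (1/3)/(-28))*24 = (-4 + (1/3)*(-1/28))*24 = (-4 - 1/84)*24 = -337/84*24 = -674/7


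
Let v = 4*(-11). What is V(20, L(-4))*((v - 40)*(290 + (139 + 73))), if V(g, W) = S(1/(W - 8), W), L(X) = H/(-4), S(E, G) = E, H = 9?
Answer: 168672/41 ≈ 4114.0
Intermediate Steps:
L(X) = -9/4 (L(X) = 9/(-4) = 9*(-¼) = -9/4)
V(g, W) = 1/(-8 + W) (V(g, W) = 1/(W - 8) = 1/(-8 + W))
v = -44
V(20, L(-4))*((v - 40)*(290 + (139 + 73))) = ((-44 - 40)*(290 + (139 + 73)))/(-8 - 9/4) = (-84*(290 + 212))/(-41/4) = -(-336)*502/41 = -4/41*(-42168) = 168672/41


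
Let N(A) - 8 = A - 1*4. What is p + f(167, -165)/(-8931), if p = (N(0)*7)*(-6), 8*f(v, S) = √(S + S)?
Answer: -168 - I*√330/71448 ≈ -168.0 - 0.00025425*I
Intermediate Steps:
N(A) = 4 + A (N(A) = 8 + (A - 1*4) = 8 + (A - 4) = 8 + (-4 + A) = 4 + A)
f(v, S) = √2*√S/8 (f(v, S) = √(S + S)/8 = √(2*S)/8 = (√2*√S)/8 = √2*√S/8)
p = -168 (p = ((4 + 0)*7)*(-6) = (4*7)*(-6) = 28*(-6) = -168)
p + f(167, -165)/(-8931) = -168 + (√2*√(-165)/8)/(-8931) = -168 + (√2*(I*√165)/8)*(-1/8931) = -168 + (I*√330/8)*(-1/8931) = -168 - I*√330/71448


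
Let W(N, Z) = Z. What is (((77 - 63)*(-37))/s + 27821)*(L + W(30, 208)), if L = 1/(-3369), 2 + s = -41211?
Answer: 267824086943547/46282199 ≈ 5.7868e+6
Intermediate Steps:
s = -41213 (s = -2 - 41211 = -41213)
L = -1/3369 ≈ -0.00029682
(((77 - 63)*(-37))/s + 27821)*(L + W(30, 208)) = (((77 - 63)*(-37))/(-41213) + 27821)*(-1/3369 + 208) = ((14*(-37))*(-1/41213) + 27821)*(700751/3369) = (-518*(-1/41213) + 27821)*(700751/3369) = (518/41213 + 27821)*(700751/3369) = (1146587391/41213)*(700751/3369) = 267824086943547/46282199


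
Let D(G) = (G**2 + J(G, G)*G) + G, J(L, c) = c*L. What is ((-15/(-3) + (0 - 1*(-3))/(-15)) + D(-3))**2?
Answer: 6561/25 ≈ 262.44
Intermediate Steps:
J(L, c) = L*c
D(G) = G + G**2 + G**3 (D(G) = (G**2 + (G*G)*G) + G = (G**2 + G**2*G) + G = (G**2 + G**3) + G = G + G**2 + G**3)
((-15/(-3) + (0 - 1*(-3))/(-15)) + D(-3))**2 = ((-15/(-3) + (0 - 1*(-3))/(-15)) - 3*(1 - 3 + (-3)**2))**2 = ((-15*(-1/3) + (0 + 3)*(-1/15)) - 3*(1 - 3 + 9))**2 = ((5 + 3*(-1/15)) - 3*7)**2 = ((5 - 1/5) - 21)**2 = (24/5 - 21)**2 = (-81/5)**2 = 6561/25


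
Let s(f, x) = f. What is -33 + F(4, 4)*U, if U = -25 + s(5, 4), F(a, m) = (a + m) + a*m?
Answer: -513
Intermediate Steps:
F(a, m) = a + m + a*m
U = -20 (U = -25 + 5 = -20)
-33 + F(4, 4)*U = -33 + (4 + 4 + 4*4)*(-20) = -33 + (4 + 4 + 16)*(-20) = -33 + 24*(-20) = -33 - 480 = -513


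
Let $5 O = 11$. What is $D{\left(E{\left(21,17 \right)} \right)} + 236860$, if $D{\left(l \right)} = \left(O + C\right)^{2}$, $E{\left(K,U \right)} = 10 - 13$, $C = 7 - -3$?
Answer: $\frac{5925221}{25} \approx 2.3701 \cdot 10^{5}$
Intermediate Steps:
$C = 10$ ($C = 7 + 3 = 10$)
$O = \frac{11}{5}$ ($O = \frac{1}{5} \cdot 11 = \frac{11}{5} \approx 2.2$)
$E{\left(K,U \right)} = -3$
$D{\left(l \right)} = \frac{3721}{25}$ ($D{\left(l \right)} = \left(\frac{11}{5} + 10\right)^{2} = \left(\frac{61}{5}\right)^{2} = \frac{3721}{25}$)
$D{\left(E{\left(21,17 \right)} \right)} + 236860 = \frac{3721}{25} + 236860 = \frac{5925221}{25}$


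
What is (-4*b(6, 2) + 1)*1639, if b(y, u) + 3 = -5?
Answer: 54087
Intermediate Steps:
b(y, u) = -8 (b(y, u) = -3 - 5 = -8)
(-4*b(6, 2) + 1)*1639 = (-4*(-8) + 1)*1639 = (32 + 1)*1639 = 33*1639 = 54087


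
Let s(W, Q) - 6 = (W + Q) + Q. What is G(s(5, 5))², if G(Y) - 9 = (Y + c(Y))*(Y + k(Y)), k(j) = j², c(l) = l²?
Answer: 45562183209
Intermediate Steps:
s(W, Q) = 6 + W + 2*Q (s(W, Q) = 6 + ((W + Q) + Q) = 6 + ((Q + W) + Q) = 6 + (W + 2*Q) = 6 + W + 2*Q)
G(Y) = 9 + (Y + Y²)² (G(Y) = 9 + (Y + Y²)*(Y + Y²) = 9 + (Y + Y²)²)
G(s(5, 5))² = (9 + (6 + 5 + 2*5)² + (6 + 5 + 2*5)⁴ + 2*(6 + 5 + 2*5)³)² = (9 + (6 + 5 + 10)² + (6 + 5 + 10)⁴ + 2*(6 + 5 + 10)³)² = (9 + 21² + 21⁴ + 2*21³)² = (9 + 441 + 194481 + 2*9261)² = (9 + 441 + 194481 + 18522)² = 213453² = 45562183209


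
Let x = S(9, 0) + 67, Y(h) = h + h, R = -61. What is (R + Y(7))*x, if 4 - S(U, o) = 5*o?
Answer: -3337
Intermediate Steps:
Y(h) = 2*h
S(U, o) = 4 - 5*o
x = 71 (x = (4 - 5*0) + 67 = (4 + 0) + 67 = 4 + 67 = 71)
(R + Y(7))*x = (-61 + 2*7)*71 = (-61 + 14)*71 = -47*71 = -3337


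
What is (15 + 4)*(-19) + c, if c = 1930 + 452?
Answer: 2021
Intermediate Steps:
c = 2382
(15 + 4)*(-19) + c = (15 + 4)*(-19) + 2382 = 19*(-19) + 2382 = -361 + 2382 = 2021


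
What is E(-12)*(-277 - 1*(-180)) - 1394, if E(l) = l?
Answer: -230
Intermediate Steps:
E(-12)*(-277 - 1*(-180)) - 1394 = -12*(-277 - 1*(-180)) - 1394 = -12*(-277 + 180) - 1394 = -12*(-97) - 1394 = 1164 - 1394 = -230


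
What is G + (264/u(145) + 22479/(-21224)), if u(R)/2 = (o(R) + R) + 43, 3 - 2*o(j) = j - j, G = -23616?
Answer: -501233679/21224 ≈ -23616.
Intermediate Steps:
o(j) = 3/2 (o(j) = 3/2 - (j - j)/2 = 3/2 - ½*0 = 3/2 + 0 = 3/2)
u(R) = 89 + 2*R (u(R) = 2*((3/2 + R) + 43) = 2*(89/2 + R) = 89 + 2*R)
G + (264/u(145) + 22479/(-21224)) = -23616 + (264/(89 + 2*145) + 22479/(-21224)) = -23616 + (264/(89 + 290) + 22479*(-1/21224)) = -23616 + (264/379 - 22479/21224) = -23616 - 7695/21224 = -501233679/21224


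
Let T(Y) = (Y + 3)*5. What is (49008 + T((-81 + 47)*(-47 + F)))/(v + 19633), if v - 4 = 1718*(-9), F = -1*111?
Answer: 75883/4175 ≈ 18.176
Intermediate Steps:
F = -111
T(Y) = 15 + 5*Y (T(Y) = (3 + Y)*5 = 15 + 5*Y)
v = -15458 (v = 4 + 1718*(-9) = 4 - 15462 = -15458)
(49008 + T((-81 + 47)*(-47 + F)))/(v + 19633) = (49008 + (15 + 5*((-81 + 47)*(-47 - 111))))/(-15458 + 19633) = (49008 + (15 + 5*(-34*(-158))))/4175 = (49008 + (15 + 5*5372))*(1/4175) = (49008 + (15 + 26860))*(1/4175) = (49008 + 26875)*(1/4175) = 75883*(1/4175) = 75883/4175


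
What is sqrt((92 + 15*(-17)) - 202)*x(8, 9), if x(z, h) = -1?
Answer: -I*sqrt(365) ≈ -19.105*I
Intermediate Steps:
sqrt((92 + 15*(-17)) - 202)*x(8, 9) = sqrt((92 + 15*(-17)) - 202)*(-1) = sqrt((92 - 255) - 202)*(-1) = sqrt(-163 - 202)*(-1) = sqrt(-365)*(-1) = (I*sqrt(365))*(-1) = -I*sqrt(365)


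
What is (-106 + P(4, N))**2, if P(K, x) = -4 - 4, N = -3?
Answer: 12996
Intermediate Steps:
P(K, x) = -8
(-106 + P(4, N))**2 = (-106 - 8)**2 = (-114)**2 = 12996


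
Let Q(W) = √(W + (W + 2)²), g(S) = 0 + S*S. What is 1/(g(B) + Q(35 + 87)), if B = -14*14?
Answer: 2744/105412397 - 3*√1722/1475773558 ≈ 2.5947e-5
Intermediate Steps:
B = -196
g(S) = S² (g(S) = 0 + S² = S²)
Q(W) = √(W + (2 + W)²)
1/(g(B) + Q(35 + 87)) = 1/((-196)² + √((35 + 87) + (2 + (35 + 87))²)) = 1/(38416 + √(122 + (2 + 122)²)) = 1/(38416 + √(122 + 124²)) = 1/(38416 + √(122 + 15376)) = 1/(38416 + √15498) = 1/(38416 + 3*√1722)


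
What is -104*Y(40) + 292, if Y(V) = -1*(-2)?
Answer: 84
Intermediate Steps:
Y(V) = 2
-104*Y(40) + 292 = -104*2 + 292 = -208 + 292 = 84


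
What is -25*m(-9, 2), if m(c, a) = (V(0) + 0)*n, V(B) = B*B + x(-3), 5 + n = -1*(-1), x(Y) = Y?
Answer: -300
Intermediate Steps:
n = -4 (n = -5 - 1*(-1) = -5 + 1 = -4)
V(B) = -3 + B² (V(B) = B*B - 3 = B² - 3 = -3 + B²)
m(c, a) = 12 (m(c, a) = ((-3 + 0²) + 0)*(-4) = ((-3 + 0) + 0)*(-4) = (-3 + 0)*(-4) = -3*(-4) = 12)
-25*m(-9, 2) = -25*12 = -300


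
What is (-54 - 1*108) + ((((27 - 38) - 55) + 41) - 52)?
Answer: -239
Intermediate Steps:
(-54 - 1*108) + ((((27 - 38) - 55) + 41) - 52) = (-54 - 108) + (((-11 - 55) + 41) - 52) = -162 + ((-66 + 41) - 52) = -162 + (-25 - 52) = -162 - 77 = -239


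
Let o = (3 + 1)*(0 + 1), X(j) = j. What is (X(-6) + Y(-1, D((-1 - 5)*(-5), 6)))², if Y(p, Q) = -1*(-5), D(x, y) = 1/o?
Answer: 1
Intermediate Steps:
o = 4 (o = 4*1 = 4)
D(x, y) = ¼ (D(x, y) = 1/4 = ¼)
Y(p, Q) = 5
(X(-6) + Y(-1, D((-1 - 5)*(-5), 6)))² = (-6 + 5)² = (-1)² = 1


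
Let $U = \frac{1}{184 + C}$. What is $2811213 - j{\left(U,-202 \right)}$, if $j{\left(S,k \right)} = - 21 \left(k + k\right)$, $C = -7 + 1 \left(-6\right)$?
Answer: $2802729$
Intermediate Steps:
$C = -13$ ($C = -7 - 6 = -13$)
$U = \frac{1}{171}$ ($U = \frac{1}{184 - 13} = \frac{1}{171} \approx 0.005848$)
$j{\left(S,k \right)} = - 42 k$ ($j{\left(S,k \right)} = - 21 \cdot 2 k = - 42 k$)
$2811213 - j{\left(U,-202 \right)} = 2811213 - \left(-42\right) \left(-202\right) = 2811213 - 8484 = 2802729$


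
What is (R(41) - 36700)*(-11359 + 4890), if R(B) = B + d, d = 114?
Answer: 236409605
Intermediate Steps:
R(B) = 114 + B (R(B) = B + 114 = 114 + B)
(R(41) - 36700)*(-11359 + 4890) = ((114 + 41) - 36700)*(-11359 + 4890) = (155 - 36700)*(-6469) = -36545*(-6469) = 236409605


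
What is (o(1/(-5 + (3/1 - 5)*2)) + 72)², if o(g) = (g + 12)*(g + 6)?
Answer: 132319009/6561 ≈ 20168.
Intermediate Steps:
o(g) = (6 + g)*(12 + g) (o(g) = (12 + g)*(6 + g) = (6 + g)*(12 + g))
(o(1/(-5 + (3/1 - 5)*2)) + 72)² = ((72 + (1/(-5 + (3/1 - 5)*2))² + 18/(-5 + (3/1 - 5)*2)) + 72)² = ((72 + (1/(-5 + (3*1 - 5)*2))² + 18/(-5 + (3*1 - 5)*2)) + 72)² = ((72 + (1/(-5 + (3 - 5)*2))² + 18/(-5 + (3 - 5)*2)) + 72)² = ((72 + (1/(-5 - 2*2))² + 18/(-5 - 2*2)) + 72)² = ((72 + (1/(-5 - 4))² + 18/(-5 - 4)) + 72)² = ((72 + (1/(-9))² + 18/(-9)) + 72)² = ((72 + (-⅑)² + 18*(-⅑)) + 72)² = ((72 + 1/81 - 2) + 72)² = (5671/81 + 72)² = (11503/81)² = 132319009/6561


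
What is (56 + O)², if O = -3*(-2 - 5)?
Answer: 5929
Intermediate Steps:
O = 21 (O = -3*(-7) = 21)
(56 + O)² = (56 + 21)² = 77² = 5929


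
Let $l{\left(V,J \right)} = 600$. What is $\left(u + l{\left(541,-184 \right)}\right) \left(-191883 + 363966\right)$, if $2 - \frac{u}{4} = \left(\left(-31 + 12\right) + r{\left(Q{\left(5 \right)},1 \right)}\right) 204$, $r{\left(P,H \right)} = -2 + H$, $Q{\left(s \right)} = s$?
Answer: $2913021024$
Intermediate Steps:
$u = 16328$ ($u = 8 - 4 \left(\left(-31 + 12\right) + \left(-2 + 1\right)\right) 204 = 8 - 4 \left(-19 - 1\right) 204 = 8 - 4 \left(\left(-20\right) 204\right) = 8 - -16320 = 8 + 16320 = 16328$)
$\left(u + l{\left(541,-184 \right)}\right) \left(-191883 + 363966\right) = \left(16328 + 600\right) \left(-191883 + 363966\right) = 16928 \cdot 172083 = 2913021024$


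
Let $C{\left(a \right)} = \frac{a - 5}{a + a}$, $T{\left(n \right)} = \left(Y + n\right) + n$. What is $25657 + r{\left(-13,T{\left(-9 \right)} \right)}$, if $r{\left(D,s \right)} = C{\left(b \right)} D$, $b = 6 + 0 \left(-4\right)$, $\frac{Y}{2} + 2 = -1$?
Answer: $\frac{307871}{12} \approx 25656.0$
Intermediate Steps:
$Y = -6$ ($Y = -4 + 2 \left(-1\right) = -4 - 2 = -6$)
$b = 6$ ($b = 6 + 0 = 6$)
$T{\left(n \right)} = -6 + 2 n$ ($T{\left(n \right)} = \left(-6 + n\right) + n = -6 + 2 n$)
$C{\left(a \right)} = \frac{-5 + a}{2 a}$
$r{\left(D,s \right)} = \frac{D}{12}$ ($r{\left(D,s \right)} = \frac{-5 + 6}{2 \cdot 6} D = \frac{1}{2} \cdot \frac{1}{6} \cdot 1 D = \frac{D}{12}$)
$25657 + r{\left(-13,T{\left(-9 \right)} \right)} = 25657 + \frac{1}{12} \left(-13\right) = 25657 - \frac{13}{12} = \frac{307871}{12}$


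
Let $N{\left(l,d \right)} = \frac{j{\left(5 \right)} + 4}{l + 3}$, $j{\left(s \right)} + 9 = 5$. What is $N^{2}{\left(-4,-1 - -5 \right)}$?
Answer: $0$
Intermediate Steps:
$j{\left(s \right)} = -4$ ($j{\left(s \right)} = -9 + 5 = -4$)
$N{\left(l,d \right)} = 0$ ($N{\left(l,d \right)} = \frac{-4 + 4}{l + 3} = \frac{0}{3 + l} = 0$)
$N^{2}{\left(-4,-1 - -5 \right)} = 0^{2} = 0$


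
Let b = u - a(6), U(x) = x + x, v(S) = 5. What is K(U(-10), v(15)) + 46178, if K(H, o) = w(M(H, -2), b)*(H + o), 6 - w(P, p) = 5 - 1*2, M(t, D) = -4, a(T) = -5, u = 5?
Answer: 46133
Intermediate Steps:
U(x) = 2*x
b = 10 (b = 5 - 1*(-5) = 5 + 5 = 10)
w(P, p) = 3 (w(P, p) = 6 - (5 - 1*2) = 6 - (5 - 2) = 6 - 1*3 = 6 - 3 = 3)
K(H, o) = 3*H + 3*o (K(H, o) = 3*(H + o) = 3*H + 3*o)
K(U(-10), v(15)) + 46178 = (3*(2*(-10)) + 3*5) + 46178 = (3*(-20) + 15) + 46178 = (-60 + 15) + 46178 = -45 + 46178 = 46133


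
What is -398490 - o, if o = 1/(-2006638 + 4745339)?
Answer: -1091344961491/2738701 ≈ -3.9849e+5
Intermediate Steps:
o = 1/2738701 ≈ 3.6514e-7
-398490 - o = -398490 - 1*1/2738701 = -398490 - 1/2738701 = -1091344961491/2738701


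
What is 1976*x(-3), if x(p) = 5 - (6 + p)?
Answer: 3952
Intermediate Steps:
x(p) = -1 - p (x(p) = 5 + (-6 - p) = -1 - p)
1976*x(-3) = 1976*(-1 - 1*(-3)) = 1976*(-1 + 3) = 1976*2 = 3952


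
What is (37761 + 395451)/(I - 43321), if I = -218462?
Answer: -144404/87261 ≈ -1.6549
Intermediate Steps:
(37761 + 395451)/(I - 43321) = (37761 + 395451)/(-218462 - 43321) = 433212/(-261783) = 433212*(-1/261783) = -144404/87261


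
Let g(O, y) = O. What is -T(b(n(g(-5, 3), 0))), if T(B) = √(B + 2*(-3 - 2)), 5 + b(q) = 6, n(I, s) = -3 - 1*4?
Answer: -3*I ≈ -3.0*I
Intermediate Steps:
n(I, s) = -7 (n(I, s) = -3 - 4 = -7)
b(q) = 1 (b(q) = -5 + 6 = 1)
T(B) = √(-10 + B) (T(B) = √(B + 2*(-5)) = √(B - 10) = √(-10 + B))
-T(b(n(g(-5, 3), 0))) = -√(-10 + 1) = -√(-9) = -3*I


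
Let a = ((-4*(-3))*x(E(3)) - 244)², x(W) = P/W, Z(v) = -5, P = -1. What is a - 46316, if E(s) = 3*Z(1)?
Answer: 320756/25 ≈ 12830.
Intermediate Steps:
E(s) = -15 (E(s) = 3*(-5) = -15)
x(W) = -1/W
a = 1478656/25 (a = ((-4*(-3))*(-1/(-15)) - 244)² = (12*(-1*(-1/15)) - 244)² = (12*(1/15) - 244)² = (⅘ - 244)² = (-1216/5)² = 1478656/25 ≈ 59146.)
a - 46316 = 1478656/25 - 46316 = 320756/25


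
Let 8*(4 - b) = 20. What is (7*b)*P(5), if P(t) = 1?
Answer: 21/2 ≈ 10.500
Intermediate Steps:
b = 3/2 (b = 4 - ⅛*20 = 4 - 5/2 = 3/2 ≈ 1.5000)
(7*b)*P(5) = (7*(3/2))*1 = (21/2)*1 = 21/2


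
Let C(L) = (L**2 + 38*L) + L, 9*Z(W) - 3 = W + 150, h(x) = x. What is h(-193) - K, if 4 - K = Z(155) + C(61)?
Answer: 53435/9 ≈ 5937.2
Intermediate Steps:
Z(W) = 17 + W/9 (Z(W) = 1/3 + (W + 150)/9 = 1/3 + (150 + W)/9 = 1/3 + (50/3 + W/9) = 17 + W/9)
C(L) = L**2 + 39*L
K = -55172/9 (K = 4 - ((17 + (1/9)*155) + 61*(39 + 61)) = 4 - ((17 + 155/9) + 61*100) = 4 - (308/9 + 6100) = 4 - 1*55208/9 = 4 - 55208/9 = -55172/9 ≈ -6130.2)
h(-193) - K = -193 - 1*(-55172/9) = -193 + 55172/9 = 53435/9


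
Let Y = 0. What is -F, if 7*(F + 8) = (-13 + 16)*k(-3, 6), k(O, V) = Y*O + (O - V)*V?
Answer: 218/7 ≈ 31.143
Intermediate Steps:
k(O, V) = V*(O - V) (k(O, V) = 0*O + (O - V)*V = 0 + V*(O - V) = V*(O - V))
F = -218/7 (F = -8 + ((-13 + 16)*(6*(-3 - 1*6)))/7 = -8 + (3*(6*(-3 - 6)))/7 = -8 + (3*(6*(-9)))/7 = -8 + (3*(-54))/7 = -8 + (1/7)*(-162) = -8 - 162/7 = -218/7 ≈ -31.143)
-F = -1*(-218/7) = 218/7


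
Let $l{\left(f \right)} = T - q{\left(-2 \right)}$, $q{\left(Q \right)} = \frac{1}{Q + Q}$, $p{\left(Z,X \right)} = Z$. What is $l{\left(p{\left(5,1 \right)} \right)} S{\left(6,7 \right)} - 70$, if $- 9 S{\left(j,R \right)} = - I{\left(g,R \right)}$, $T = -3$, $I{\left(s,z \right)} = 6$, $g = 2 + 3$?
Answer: $- \frac{431}{6} \approx -71.833$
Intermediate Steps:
$g = 5$
$q{\left(Q \right)} = \frac{1}{2 Q}$
$l{\left(f \right)} = - \frac{11}{4}$ ($l{\left(f \right)} = -3 - \frac{1}{2 \left(-2\right)} = -3 - \frac{1}{2} \left(- \frac{1}{2}\right) = -3 - - \frac{1}{4} = -3 + \frac{1}{4} = - \frac{11}{4}$)
$S{\left(j,R \right)} = \frac{2}{3}$ ($S{\left(j,R \right)} = - \frac{\left(-1\right) 6}{9} = \left(- \frac{1}{9}\right) \left(-6\right) = \frac{2}{3}$)
$l{\left(p{\left(5,1 \right)} \right)} S{\left(6,7 \right)} - 70 = \left(- \frac{11}{4}\right) \frac{2}{3} - 70 = - \frac{11}{6} - 70 = - \frac{431}{6}$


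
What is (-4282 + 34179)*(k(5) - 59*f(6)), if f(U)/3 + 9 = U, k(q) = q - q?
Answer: 15875307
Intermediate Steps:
k(q) = 0
f(U) = -27 + 3*U
(-4282 + 34179)*(k(5) - 59*f(6)) = (-4282 + 34179)*(0 - 59*(-27 + 3*6)) = 29897*(0 - 59*(-27 + 18)) = 29897*(0 - 59*(-9)) = 29897*(0 + 531) = 29897*531 = 15875307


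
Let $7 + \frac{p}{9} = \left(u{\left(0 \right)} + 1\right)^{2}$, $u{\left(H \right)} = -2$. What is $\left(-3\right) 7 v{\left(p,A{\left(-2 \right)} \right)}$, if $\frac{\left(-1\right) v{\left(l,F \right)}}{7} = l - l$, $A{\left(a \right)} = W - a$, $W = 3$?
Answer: $0$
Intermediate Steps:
$A{\left(a \right)} = 3 - a$
$p = -54$ ($p = -63 + 9 \left(-2 + 1\right)^{2} = -63 + 9 \left(-1\right)^{2} = -63 + 9 \cdot 1 = -63 + 9 = -54$)
$v{\left(l,F \right)} = 0$ ($v{\left(l,F \right)} = - 7 \left(l - l\right) = \left(-7\right) 0 = 0$)
$\left(-3\right) 7 v{\left(p,A{\left(-2 \right)} \right)} = \left(-3\right) 7 \cdot 0 = \left(-21\right) 0 = 0$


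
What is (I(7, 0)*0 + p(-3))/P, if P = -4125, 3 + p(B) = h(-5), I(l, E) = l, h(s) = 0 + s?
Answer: 8/4125 ≈ 0.0019394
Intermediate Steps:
h(s) = s
p(B) = -8 (p(B) = -3 - 5 = -8)
(I(7, 0)*0 + p(-3))/P = (7*0 - 8)/(-4125) = (0 - 8)*(-1/4125) = -8*(-1/4125) = 8/4125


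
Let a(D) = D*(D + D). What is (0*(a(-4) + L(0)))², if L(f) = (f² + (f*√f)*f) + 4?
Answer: 0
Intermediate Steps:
a(D) = 2*D² (a(D) = D*(2*D) = 2*D²)
L(f) = 4 + f² + f^(5/2) (L(f) = (f² + f^(3/2)*f) + 4 = (f² + f^(5/2)) + 4 = 4 + f² + f^(5/2))
(0*(a(-4) + L(0)))² = (0*(2*(-4)² + (4 + 0² + 0^(5/2))))² = (0*(2*16 + (4 + 0 + 0)))² = (0*(32 + 4))² = (0*36)² = 0² = 0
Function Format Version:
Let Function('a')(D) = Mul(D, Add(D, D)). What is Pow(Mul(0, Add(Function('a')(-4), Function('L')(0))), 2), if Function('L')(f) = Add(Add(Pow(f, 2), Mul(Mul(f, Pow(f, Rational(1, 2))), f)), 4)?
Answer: 0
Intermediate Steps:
Function('a')(D) = Mul(2, Pow(D, 2)) (Function('a')(D) = Mul(D, Mul(2, D)) = Mul(2, Pow(D, 2)))
Function('L')(f) = Add(4, Pow(f, 2), Pow(f, Rational(5, 2))) (Function('L')(f) = Add(Add(Pow(f, 2), Mul(Pow(f, Rational(3, 2)), f)), 4) = Add(Add(Pow(f, 2), Pow(f, Rational(5, 2))), 4) = Add(4, Pow(f, 2), Pow(f, Rational(5, 2))))
Pow(Mul(0, Add(Function('a')(-4), Function('L')(0))), 2) = Pow(Mul(0, Add(Mul(2, Pow(-4, 2)), Add(4, Pow(0, 2), Pow(0, Rational(5, 2))))), 2) = Pow(Mul(0, Add(Mul(2, 16), Add(4, 0, 0))), 2) = Pow(Mul(0, Add(32, 4)), 2) = Pow(Mul(0, 36), 2) = Pow(0, 2) = 0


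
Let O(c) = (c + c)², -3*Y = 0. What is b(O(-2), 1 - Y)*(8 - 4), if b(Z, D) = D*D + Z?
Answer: 68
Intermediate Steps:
Y = 0 (Y = -⅓*0 = 0)
O(c) = 4*c² (O(c) = (2*c)² = 4*c²)
b(Z, D) = Z + D² (b(Z, D) = D² + Z = Z + D²)
b(O(-2), 1 - Y)*(8 - 4) = (4*(-2)² + (1 - 1*0)²)*(8 - 4) = (4*4 + (1 + 0)²)*4 = (16 + 1²)*4 = (16 + 1)*4 = 17*4 = 68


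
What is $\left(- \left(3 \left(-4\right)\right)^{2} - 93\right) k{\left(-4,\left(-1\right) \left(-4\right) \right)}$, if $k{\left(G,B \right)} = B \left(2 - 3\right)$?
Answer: $948$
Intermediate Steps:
$k{\left(G,B \right)} = - B$ ($k{\left(G,B \right)} = B \left(-1\right) = - B$)
$\left(- \left(3 \left(-4\right)\right)^{2} - 93\right) k{\left(-4,\left(-1\right) \left(-4\right) \right)} = \left(- \left(3 \left(-4\right)\right)^{2} - 93\right) \left(- \left(-1\right) \left(-4\right)\right) = \left(- \left(-12\right)^{2} - 93\right) \left(\left(-1\right) 4\right) = \left(\left(-1\right) 144 - 93\right) \left(-4\right) = \left(-144 - 93\right) \left(-4\right) = \left(-237\right) \left(-4\right) = 948$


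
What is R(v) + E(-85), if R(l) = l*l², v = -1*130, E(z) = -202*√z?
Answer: -2197000 - 202*I*√85 ≈ -2.197e+6 - 1862.3*I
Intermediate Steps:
v = -130
R(l) = l³
R(v) + E(-85) = (-130)³ - 202*I*√85 = -2197000 - 202*I*√85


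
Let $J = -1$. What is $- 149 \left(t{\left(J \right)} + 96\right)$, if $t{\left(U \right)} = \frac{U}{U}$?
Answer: $-14453$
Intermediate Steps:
$t{\left(U \right)} = 1$
$- 149 \left(t{\left(J \right)} + 96\right) = - 149 \left(1 + 96\right) = \left(-149\right) 97 = -14453$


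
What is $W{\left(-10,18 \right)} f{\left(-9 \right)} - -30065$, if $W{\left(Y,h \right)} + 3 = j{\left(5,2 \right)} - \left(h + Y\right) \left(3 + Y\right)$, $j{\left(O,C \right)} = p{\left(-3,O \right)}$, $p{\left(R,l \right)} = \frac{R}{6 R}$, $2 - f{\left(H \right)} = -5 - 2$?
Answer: $\frac{61087}{2} \approx 30544.0$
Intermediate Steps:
$f{\left(H \right)} = 9$ ($f{\left(H \right)} = 2 - \left(-5 - 2\right) = 2 - -7 = 2 + 7 = 9$)
$p{\left(R,l \right)} = \frac{1}{6}$ ($p{\left(R,l \right)} = R \frac{1}{6 R} = \frac{1}{6}$)
$j{\left(O,C \right)} = \frac{1}{6}$
$W{\left(Y,h \right)} = - \frac{17}{6} - \left(3 + Y\right) \left(Y + h\right)$ ($W{\left(Y,h \right)} = -3 - \left(- \frac{1}{6} + \left(h + Y\right) \left(3 + Y\right)\right) = -3 - \left(- \frac{1}{6} + \left(Y + h\right) \left(3 + Y\right)\right) = -3 - \left(- \frac{1}{6} + \left(3 + Y\right) \left(Y + h\right)\right) = - \frac{17}{6} - \left(3 + Y\right) \left(Y + h\right)$)
$W{\left(-10,18 \right)} f{\left(-9 \right)} - -30065 = \left(- \frac{17}{6} - \left(-10\right)^{2} - -30 - 54 - \left(-10\right) 18\right) 9 - -30065 = \left(- \frac{17}{6} - 100 + 30 - 54 + 180\right) 9 + 30065 = \frac{319}{6} \cdot 9 + 30065 = \frac{957}{2} + 30065 = \frac{61087}{2}$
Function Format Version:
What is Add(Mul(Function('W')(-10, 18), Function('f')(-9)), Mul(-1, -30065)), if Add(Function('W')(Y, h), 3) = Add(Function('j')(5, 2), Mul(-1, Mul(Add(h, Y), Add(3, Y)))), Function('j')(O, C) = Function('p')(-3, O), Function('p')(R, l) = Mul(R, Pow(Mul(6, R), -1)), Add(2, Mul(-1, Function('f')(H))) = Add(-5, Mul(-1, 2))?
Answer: Rational(61087, 2) ≈ 30544.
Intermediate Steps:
Function('f')(H) = 9 (Function('f')(H) = Add(2, Mul(-1, Add(-5, Mul(-1, 2)))) = Add(2, Mul(-1, Add(-5, -2))) = Add(2, Mul(-1, -7)) = Add(2, 7) = 9)
Function('p')(R, l) = Rational(1, 6) (Function('p')(R, l) = Mul(R, Mul(Rational(1, 6), Pow(R, -1))) = Rational(1, 6))
Function('j')(O, C) = Rational(1, 6)
Function('W')(Y, h) = Add(Rational(-17, 6), Mul(-1, Add(3, Y), Add(Y, h))) (Function('W')(Y, h) = Add(-3, Add(Rational(1, 6), Mul(-1, Mul(Add(h, Y), Add(3, Y))))) = Add(-3, Add(Rational(1, 6), Mul(-1, Mul(Add(Y, h), Add(3, Y))))) = Add(-3, Add(Rational(1, 6), Mul(-1, Mul(Add(3, Y), Add(Y, h))))) = Add(-3, Add(Rational(1, 6), Mul(-1, Add(3, Y), Add(Y, h)))) = Add(Rational(-17, 6), Mul(-1, Add(3, Y), Add(Y, h))))
Add(Mul(Function('W')(-10, 18), Function('f')(-9)), Mul(-1, -30065)) = Add(Mul(Add(Rational(-17, 6), Mul(-1, Pow(-10, 2)), Mul(-3, -10), Mul(-3, 18), Mul(-1, -10, 18)), 9), Mul(-1, -30065)) = Add(Mul(Add(Rational(-17, 6), Mul(-1, 100), 30, -54, 180), 9), 30065) = Add(Mul(Add(Rational(-17, 6), -100, 30, -54, 180), 9), 30065) = Add(Mul(Rational(319, 6), 9), 30065) = Add(Rational(957, 2), 30065) = Rational(61087, 2)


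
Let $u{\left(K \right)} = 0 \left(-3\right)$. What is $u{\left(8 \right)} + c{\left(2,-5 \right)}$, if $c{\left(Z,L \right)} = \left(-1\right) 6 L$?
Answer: $30$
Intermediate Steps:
$u{\left(K \right)} = 0$
$c{\left(Z,L \right)} = - 6 L$
$u{\left(8 \right)} + c{\left(2,-5 \right)} = 0 - -30 = 0 + 30 = 30$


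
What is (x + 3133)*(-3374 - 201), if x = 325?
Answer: -12362350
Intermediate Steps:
(x + 3133)*(-3374 - 201) = (325 + 3133)*(-3374 - 201) = 3458*(-3575) = -12362350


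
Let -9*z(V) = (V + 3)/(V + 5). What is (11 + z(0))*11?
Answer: 1804/15 ≈ 120.27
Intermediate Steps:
z(V) = -(3 + V)/(9*(5 + V)) (z(V) = -(V + 3)/(9*(V + 5)) = -(3 + V)/(9*(5 + V)))
(11 + z(0))*11 = (11 + (-3 - 1*0)/(9*(5 + 0)))*11 = (11 + (⅑)*(-3 + 0)/5)*11 = (11 + (⅑)*(⅕)*(-3))*11 = (11 - 1/15)*11 = (164/15)*11 = 1804/15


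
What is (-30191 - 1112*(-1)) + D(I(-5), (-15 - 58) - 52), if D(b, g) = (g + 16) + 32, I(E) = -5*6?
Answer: -29156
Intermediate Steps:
I(E) = -30
D(b, g) = 48 + g (D(b, g) = (16 + g) + 32 = 48 + g)
(-30191 - 1112*(-1)) + D(I(-5), (-15 - 58) - 52) = (-30191 - 1112*(-1)) + (48 + ((-15 - 58) - 52)) = (-30191 + 1112) + (48 + (-73 - 52)) = -29079 + (48 - 125) = -29079 - 77 = -29156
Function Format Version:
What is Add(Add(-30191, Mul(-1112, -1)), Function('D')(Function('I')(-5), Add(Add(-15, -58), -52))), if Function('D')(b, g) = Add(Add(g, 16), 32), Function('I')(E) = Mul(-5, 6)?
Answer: -29156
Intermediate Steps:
Function('I')(E) = -30
Function('D')(b, g) = Add(48, g) (Function('D')(b, g) = Add(Add(16, g), 32) = Add(48, g))
Add(Add(-30191, Mul(-1112, -1)), Function('D')(Function('I')(-5), Add(Add(-15, -58), -52))) = Add(Add(-30191, Mul(-1112, -1)), Add(48, Add(Add(-15, -58), -52))) = Add(Add(-30191, 1112), Add(48, Add(-73, -52))) = Add(-29079, Add(48, -125)) = Add(-29079, -77) = -29156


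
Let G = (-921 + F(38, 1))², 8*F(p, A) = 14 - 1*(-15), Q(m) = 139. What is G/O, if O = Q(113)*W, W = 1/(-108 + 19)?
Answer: -4793621969/8896 ≈ -5.3885e+5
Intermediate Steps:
W = -1/89 (W = 1/(-89) = -1/89 ≈ -0.011236)
F(p, A) = 29/8 (F(p, A) = (14 - 1*(-15))/8 = (14 + 15)/8 = (⅛)*29 = 29/8)
G = 53860921/64 (G = (-921 + 29/8)² = (-7339/8)² = 53860921/64 ≈ 8.4158e+5)
O = -139/89 (O = 139*(-1/89) = -139/89 ≈ -1.5618)
G/O = 53860921/(64*(-139/89)) = (53860921/64)*(-89/139) = -4793621969/8896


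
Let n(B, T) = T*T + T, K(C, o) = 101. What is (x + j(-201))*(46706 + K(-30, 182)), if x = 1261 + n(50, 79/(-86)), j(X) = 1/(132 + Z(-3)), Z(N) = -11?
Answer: 52818402368113/894916 ≈ 5.9021e+7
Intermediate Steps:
n(B, T) = T + T² (n(B, T) = T² + T = T + T²)
j(X) = 1/121 (j(X) = 1/(132 - 11) = 1/121)
x = 9325803/7396 (x = 1261 + (79/(-86))*(1 + 79/(-86)) = 1261 + (79*(-1/86))*(1 + 79*(-1/86)) = 1261 - 79*(1 - 79/86)/86 = 1261 - 79/86*7/86 = 1261 - 553/7396 = 9325803/7396 ≈ 1260.9)
(x + j(-201))*(46706 + K(-30, 182)) = (9325803/7396 + 1/121)*(46706 + 101) = (1128429559/894916)*46807 = 52818402368113/894916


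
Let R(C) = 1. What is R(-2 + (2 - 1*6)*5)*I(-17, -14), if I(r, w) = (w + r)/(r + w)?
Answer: 1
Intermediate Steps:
I(r, w) = 1 (I(r, w) = (r + w)/(r + w) = 1)
R(-2 + (2 - 1*6)*5)*I(-17, -14) = 1*1 = 1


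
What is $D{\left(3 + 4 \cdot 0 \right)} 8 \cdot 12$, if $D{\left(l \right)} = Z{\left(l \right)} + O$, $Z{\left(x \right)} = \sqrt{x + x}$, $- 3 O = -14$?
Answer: $448 + 96 \sqrt{6} \approx 683.15$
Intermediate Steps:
$O = \frac{14}{3}$ ($O = \left(- \frac{1}{3}\right) \left(-14\right) = \frac{14}{3} \approx 4.6667$)
$Z{\left(x \right)} = \sqrt{2} \sqrt{x}$ ($Z{\left(x \right)} = \sqrt{2 x} = \sqrt{2} \sqrt{x}$)
$D{\left(l \right)} = \frac{14}{3} + \sqrt{2} \sqrt{l}$ ($D{\left(l \right)} = \sqrt{2} \sqrt{l} + \frac{14}{3} = \frac{14}{3} + \sqrt{2} \sqrt{l}$)
$D{\left(3 + 4 \cdot 0 \right)} 8 \cdot 12 = \left(\frac{14}{3} + \sqrt{2} \sqrt{3 + 4 \cdot 0}\right) 8 \cdot 12 = \left(\frac{14}{3} + \sqrt{2} \sqrt{3 + 0}\right) 96 = \left(\frac{14}{3} + \sqrt{2} \sqrt{3}\right) 96 = \left(\frac{14}{3} + \sqrt{6}\right) 96 = 448 + 96 \sqrt{6}$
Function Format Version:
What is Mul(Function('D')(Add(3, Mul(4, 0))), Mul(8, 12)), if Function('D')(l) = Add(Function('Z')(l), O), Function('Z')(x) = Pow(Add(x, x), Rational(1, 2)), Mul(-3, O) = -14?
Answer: Add(448, Mul(96, Pow(6, Rational(1, 2)))) ≈ 683.15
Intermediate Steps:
O = Rational(14, 3) (O = Mul(Rational(-1, 3), -14) = Rational(14, 3) ≈ 4.6667)
Function('Z')(x) = Mul(Pow(2, Rational(1, 2)), Pow(x, Rational(1, 2))) (Function('Z')(x) = Pow(Mul(2, x), Rational(1, 2)) = Mul(Pow(2, Rational(1, 2)), Pow(x, Rational(1, 2))))
Function('D')(l) = Add(Rational(14, 3), Mul(Pow(2, Rational(1, 2)), Pow(l, Rational(1, 2)))) (Function('D')(l) = Add(Mul(Pow(2, Rational(1, 2)), Pow(l, Rational(1, 2))), Rational(14, 3)) = Add(Rational(14, 3), Mul(Pow(2, Rational(1, 2)), Pow(l, Rational(1, 2)))))
Mul(Function('D')(Add(3, Mul(4, 0))), Mul(8, 12)) = Mul(Add(Rational(14, 3), Mul(Pow(2, Rational(1, 2)), Pow(Add(3, Mul(4, 0)), Rational(1, 2)))), Mul(8, 12)) = Mul(Add(Rational(14, 3), Mul(Pow(2, Rational(1, 2)), Pow(Add(3, 0), Rational(1, 2)))), 96) = Mul(Add(Rational(14, 3), Mul(Pow(2, Rational(1, 2)), Pow(3, Rational(1, 2)))), 96) = Mul(Add(Rational(14, 3), Pow(6, Rational(1, 2))), 96) = Add(448, Mul(96, Pow(6, Rational(1, 2))))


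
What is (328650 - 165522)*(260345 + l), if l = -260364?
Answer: -3099432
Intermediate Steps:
(328650 - 165522)*(260345 + l) = (328650 - 165522)*(260345 - 260364) = 163128*(-19) = -3099432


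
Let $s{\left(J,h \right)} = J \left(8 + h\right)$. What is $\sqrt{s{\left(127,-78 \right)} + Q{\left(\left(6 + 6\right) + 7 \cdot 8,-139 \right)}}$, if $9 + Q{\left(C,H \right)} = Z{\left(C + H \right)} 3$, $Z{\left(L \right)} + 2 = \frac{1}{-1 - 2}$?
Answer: $i \sqrt{8906} \approx 94.372 i$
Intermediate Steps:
$Z{\left(L \right)} = - \frac{7}{3}$ ($Z{\left(L \right)} = -2 + \frac{1}{-1 - 2} = -2 + \frac{1}{-3} = -2 - \frac{1}{3} = - \frac{7}{3}$)
$Q{\left(C,H \right)} = -16$ ($Q{\left(C,H \right)} = -9 - 7 = -16$)
$\sqrt{s{\left(127,-78 \right)} + Q{\left(\left(6 + 6\right) + 7 \cdot 8,-139 \right)}} = \sqrt{127 \left(8 - 78\right) - 16} = \sqrt{127 \left(-70\right) - 16} = \sqrt{-8890 - 16} = \sqrt{-8906} = i \sqrt{8906}$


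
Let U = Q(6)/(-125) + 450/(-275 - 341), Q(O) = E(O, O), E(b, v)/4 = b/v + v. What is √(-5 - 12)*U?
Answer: -36749*I*√17/38500 ≈ -3.9356*I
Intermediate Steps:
E(b, v) = 4*v + 4*b/v (E(b, v) = 4*(b/v + v) = 4*(v + b/v) = 4*v + 4*b/v)
Q(O) = 4 + 4*O (Q(O) = 4*O + 4*O/O = 4*O + 4 = 4 + 4*O)
U = -36749/38500 (U = (4 + 4*6)/(-125) + 450/(-275 - 341) = (4 + 24)*(-1/125) + 450/(-616) = 28*(-1/125) + 450*(-1/616) = -28/125 - 225/308 = -36749/38500 ≈ -0.95452)
√(-5 - 12)*U = √(-5 - 12)*(-36749/38500) = √(-17)*(-36749/38500) = (I*√17)*(-36749/38500) = -36749*I*√17/38500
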